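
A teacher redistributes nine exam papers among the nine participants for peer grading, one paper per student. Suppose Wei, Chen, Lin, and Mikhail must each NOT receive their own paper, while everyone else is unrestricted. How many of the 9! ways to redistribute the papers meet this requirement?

229080

Inclusion-exclusion on the 4 forbidden self-matches:
Σ_{j=0}^{4} (-1)^j C(4,j)(9-j)!
= C(4,0)·9! - C(4,1)·8! + C(4,2)·7! - C(4,3)·6! + C(4,4)·5!
= 362880 - 161280 + 30240 - 2880 + 120
= 229080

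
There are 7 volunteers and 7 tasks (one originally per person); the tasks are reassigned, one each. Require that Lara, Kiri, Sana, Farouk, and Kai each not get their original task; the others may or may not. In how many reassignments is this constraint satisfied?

2428

Inclusion-exclusion on the 5 forbidden self-matches:
Σ_{j=0}^{5} (-1)^j C(5,j)(7-j)!
= C(5,0)·7! - C(5,1)·6! + C(5,2)·5! - C(5,3)·4! + C(5,4)·3! - C(5,5)·2!
= 5040 - 3600 + 1200 - 240 + 30 - 2
= 2428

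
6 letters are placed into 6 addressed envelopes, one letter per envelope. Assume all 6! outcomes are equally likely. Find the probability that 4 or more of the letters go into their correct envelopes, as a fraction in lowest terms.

1/45

Favorable outcomes: Σ_{i≥4} C(6,i)·!(6-i) = 15·1 + 6·0 + 1·1 = 16.
Total outcomes: 6! = 720.
Probability = 16/720 = 1/45.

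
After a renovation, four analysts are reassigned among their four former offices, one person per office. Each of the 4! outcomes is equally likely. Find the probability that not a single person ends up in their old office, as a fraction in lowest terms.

3/8

Favorable outcomes: !4 = 9.
Total outcomes: 4! = 24.
Probability = 9/24 = 3/8.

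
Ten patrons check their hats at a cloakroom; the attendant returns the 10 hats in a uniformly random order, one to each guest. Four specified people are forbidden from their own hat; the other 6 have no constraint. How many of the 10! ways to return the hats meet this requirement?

2399760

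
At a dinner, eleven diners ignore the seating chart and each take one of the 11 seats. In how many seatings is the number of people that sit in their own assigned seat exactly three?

2447445

Pick the 3 fixed positions: C(11,3) = 165 ways.
The remaining 8 must be deranged: !8 = 14833.
Total: 165 × 14833 = 2447445.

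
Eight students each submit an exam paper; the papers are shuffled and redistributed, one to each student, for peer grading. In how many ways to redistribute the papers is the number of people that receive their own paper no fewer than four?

771

# with exactly i fixed is C(8,i)·!(8-i); sum over i=4..8:
  i=4: C(8,4)·!4 = 70·9 = 630
  i=5: C(8,5)·!3 = 56·2 = 112
  i=6: C(8,6)·!2 = 28·1 = 28
  i=7: C(8,7)·!1 = 8·0 = 0
  i=8: C(8,8)·!0 = 1·1 = 1
Total = 771.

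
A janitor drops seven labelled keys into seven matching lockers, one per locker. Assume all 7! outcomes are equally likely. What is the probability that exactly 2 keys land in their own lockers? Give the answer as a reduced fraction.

11/60

Favorable outcomes: C(7,2)·!5 = 21·44 = 924.
Total outcomes: 7! = 5040.
Probability = 924/5040 = 11/60.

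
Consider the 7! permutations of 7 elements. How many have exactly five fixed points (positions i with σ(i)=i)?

Pick the 5 fixed positions: C(7,5) = 21 ways.
The other 2 form a derangement: !2 = 1.
Total: 21 × 1 = 21.

21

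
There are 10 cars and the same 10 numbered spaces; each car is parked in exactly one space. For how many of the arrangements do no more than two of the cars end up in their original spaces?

3337406

# with exactly i fixed is C(10,i)·!(10-i); sum over i=0..2:
  i=0: C(10,0)·!10 = 1·1334961 = 1334961
  i=1: C(10,1)·!9 = 10·133496 = 1334960
  i=2: C(10,2)·!8 = 45·14833 = 667485
Total = 3337406.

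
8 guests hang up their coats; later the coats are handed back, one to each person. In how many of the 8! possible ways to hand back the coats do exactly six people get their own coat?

28

Pick the 6 fixed positions: C(8,6) = 28 ways.
The other 2 form a derangement: !2 = 1.
Total: 28 × 1 = 28.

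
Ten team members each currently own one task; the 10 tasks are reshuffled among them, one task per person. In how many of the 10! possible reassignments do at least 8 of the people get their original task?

Sum C(10,i)·!(10-i) for i = 8..10:
  i=8: C(10,8)·!2 = 45·1 = 45
  i=9: C(10,9)·!1 = 10·0 = 0
  i=10: C(10,10)·!0 = 1·1 = 1
Total = 46.

46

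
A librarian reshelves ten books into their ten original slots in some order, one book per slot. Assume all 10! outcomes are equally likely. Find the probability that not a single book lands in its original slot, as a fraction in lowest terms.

16481/44800

Favorable outcomes: !10 = 1334961.
Total outcomes: 10! = 3628800.
Probability = 1334961/3628800 = 16481/44800.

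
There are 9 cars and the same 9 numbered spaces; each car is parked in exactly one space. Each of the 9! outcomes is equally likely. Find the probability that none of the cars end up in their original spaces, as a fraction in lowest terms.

16687/45360

Favorable outcomes: !9 = 133496.
Total outcomes: 9! = 362880.
Probability = 133496/362880 = 16687/45360.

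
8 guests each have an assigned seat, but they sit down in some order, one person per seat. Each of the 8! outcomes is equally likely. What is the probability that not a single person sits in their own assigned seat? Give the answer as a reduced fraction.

Favorable outcomes: !8 = 14833.
Total outcomes: 8! = 40320.
Probability = 14833/40320 = 2119/5760.

2119/5760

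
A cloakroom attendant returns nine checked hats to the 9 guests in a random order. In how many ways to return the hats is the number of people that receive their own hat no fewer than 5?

1339

Sum C(9,i)·!(9-i) for i = 5..9:
  i=5: C(9,5)·!4 = 126·9 = 1134
  i=6: C(9,6)·!3 = 84·2 = 168
  i=7: C(9,7)·!2 = 36·1 = 36
  i=8: C(9,8)·!1 = 9·0 = 0
  i=9: C(9,9)·!0 = 1·1 = 1
Total = 1339.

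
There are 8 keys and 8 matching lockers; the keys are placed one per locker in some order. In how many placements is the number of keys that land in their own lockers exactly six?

28

Choose which 6 of the 8 are fixed: C(8,6) = 28.
The remaining 2 must be deranged: !2 = 1.
Total: 28 × 1 = 28.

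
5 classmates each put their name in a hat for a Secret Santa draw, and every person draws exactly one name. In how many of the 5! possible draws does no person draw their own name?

!5 = 5! · Σ_{k=0}^{5} (-1)^k/k!
= 5! - 5!/1! + 5!/2! - 5!/3! + 5!/4! - 5!/5!
= 120 - 120 + 60 - 20 + 5 - 1
= 44

44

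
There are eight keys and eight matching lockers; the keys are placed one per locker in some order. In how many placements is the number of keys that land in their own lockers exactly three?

Choose which 3 of the 8 are fixed: C(8,3) = 56.
The other 5 form a derangement: !5 = 44.
Total: 56 × 44 = 2464.

2464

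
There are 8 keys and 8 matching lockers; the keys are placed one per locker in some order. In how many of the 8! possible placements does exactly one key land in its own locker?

14832

Pick the single fixed position: C(8,1) = 8 ways.
The remaining 7 must be deranged: !7 = 1854.
Total: 8 × 1854 = 14832.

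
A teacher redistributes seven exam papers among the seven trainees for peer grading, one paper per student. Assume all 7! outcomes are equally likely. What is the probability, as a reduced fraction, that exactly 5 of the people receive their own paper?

1/240

Favorable outcomes: C(7,5)·!2 = 21·1 = 21.
Total outcomes: 7! = 5040.
Probability = 21/5040 = 1/240.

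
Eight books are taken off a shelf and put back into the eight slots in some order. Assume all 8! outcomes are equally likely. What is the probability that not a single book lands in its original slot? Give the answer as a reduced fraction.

Favorable outcomes: !8 = 14833.
Total outcomes: 8! = 40320.
Probability = 14833/40320 = 2119/5760.

2119/5760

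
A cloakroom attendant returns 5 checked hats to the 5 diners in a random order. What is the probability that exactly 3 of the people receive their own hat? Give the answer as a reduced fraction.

1/12

Favorable outcomes: C(5,3)·!2 = 10·1 = 10.
Total outcomes: 5! = 120.
Probability = 10/120 = 1/12.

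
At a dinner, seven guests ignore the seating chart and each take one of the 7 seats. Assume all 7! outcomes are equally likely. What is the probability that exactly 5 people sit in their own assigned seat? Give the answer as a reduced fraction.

1/240

Favorable outcomes: C(7,5)·!2 = 21·1 = 21.
Total outcomes: 7! = 5040.
Probability = 21/5040 = 1/240.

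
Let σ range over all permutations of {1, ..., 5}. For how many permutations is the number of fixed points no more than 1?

89

# with exactly i fixed is C(5,i)·!(5-i); sum over i=0..1:
  i=0: C(5,0)·!5 = 1·44 = 44
  i=1: C(5,1)·!4 = 5·9 = 45
Total = 89.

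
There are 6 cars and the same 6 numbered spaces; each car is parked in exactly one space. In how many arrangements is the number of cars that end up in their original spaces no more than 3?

Sum C(6,i)·!(6-i) for i = 0..3:
  i=0: C(6,0)·!6 = 1·265 = 265
  i=1: C(6,1)·!5 = 6·44 = 264
  i=2: C(6,2)·!4 = 15·9 = 135
  i=3: C(6,3)·!3 = 20·2 = 40
Total = 704.

704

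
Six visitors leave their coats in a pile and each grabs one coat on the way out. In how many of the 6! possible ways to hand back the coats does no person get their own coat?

265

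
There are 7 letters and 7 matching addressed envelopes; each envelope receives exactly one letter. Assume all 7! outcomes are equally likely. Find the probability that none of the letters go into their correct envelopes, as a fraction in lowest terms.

Favorable outcomes: !7 = 1854.
Total outcomes: 7! = 5040.
Probability = 1854/5040 = 103/280.

103/280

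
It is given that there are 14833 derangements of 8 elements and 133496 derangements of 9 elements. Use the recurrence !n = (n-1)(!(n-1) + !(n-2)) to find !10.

!10 = (10-1)·(!9 + !8) = 9·(133496 + 14833) = 9·148329 = 1334961.

1334961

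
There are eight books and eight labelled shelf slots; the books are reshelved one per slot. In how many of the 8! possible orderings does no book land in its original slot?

14833

The subfactorial !8 = [8!/e] (nearest integer).
8! = 40320, and 40320/e ≈ 14832.90, so !8 = 14833.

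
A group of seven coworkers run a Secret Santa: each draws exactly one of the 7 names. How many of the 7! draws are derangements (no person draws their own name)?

1854

!7 is the nearest integer to 7!/e.
7! = 5040, and 5040/e ≈ 1854.11, so !7 = 1854.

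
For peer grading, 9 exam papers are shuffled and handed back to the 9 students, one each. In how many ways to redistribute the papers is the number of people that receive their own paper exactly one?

Choose which one of the 9 is fixed: C(9,1) = 9.
The other 8 form a derangement: !8 = 14833.
Total: 9 × 14833 = 133497.

133497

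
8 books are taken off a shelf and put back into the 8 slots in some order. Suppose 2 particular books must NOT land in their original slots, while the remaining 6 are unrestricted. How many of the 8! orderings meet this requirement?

Inclusion-exclusion on the 2 forbidden self-matches:
Σ_{j=0}^{2} (-1)^j C(2,j)(8-j)!
= C(2,0)·8! - C(2,1)·7! + C(2,2)·6!
= 40320 - 10080 + 720
= 30960

30960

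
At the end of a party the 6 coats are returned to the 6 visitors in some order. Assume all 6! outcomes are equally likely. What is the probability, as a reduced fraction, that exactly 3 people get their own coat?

Favorable outcomes: C(6,3)·!3 = 20·2 = 40.
Total outcomes: 6! = 720.
Probability = 40/720 = 1/18.

1/18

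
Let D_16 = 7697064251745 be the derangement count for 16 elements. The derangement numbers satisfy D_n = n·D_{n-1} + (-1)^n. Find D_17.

130850092279664

D_17 = 17·7697064251745 - 1 = 130850092279664.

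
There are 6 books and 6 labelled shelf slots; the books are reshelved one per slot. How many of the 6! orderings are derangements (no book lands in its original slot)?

!6 = 6! · Σ_{k=0}^{6} (-1)^k/k!
= 6! - 6!/1! + 6!/2! - 6!/3! + 6!/4! - 6!/5! + 6!/6!
= 720 - 720 + 360 - 120 + 30 - 6 + 1
= 265

265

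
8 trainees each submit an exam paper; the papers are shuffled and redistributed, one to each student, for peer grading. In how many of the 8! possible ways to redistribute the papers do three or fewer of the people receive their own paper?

Sum C(8,i)·!(8-i) for i = 0..3:
  i=0: C(8,0)·!8 = 1·14833 = 14833
  i=1: C(8,1)·!7 = 8·1854 = 14832
  i=2: C(8,2)·!6 = 28·265 = 7420
  i=3: C(8,3)·!5 = 56·44 = 2464
Total = 39549.

39549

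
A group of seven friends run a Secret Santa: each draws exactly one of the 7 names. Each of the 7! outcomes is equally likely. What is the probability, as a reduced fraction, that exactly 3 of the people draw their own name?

Favorable outcomes: C(7,3)·!4 = 35·9 = 315.
Total outcomes: 7! = 5040.
Probability = 315/5040 = 1/16.

1/16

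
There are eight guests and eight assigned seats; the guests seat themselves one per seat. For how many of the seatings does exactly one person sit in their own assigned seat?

14832

Pick the single fixed position: C(8,1) = 8 ways.
The other 7 form a derangement: !7 = 1854.
Total: 8 × 1854 = 14832.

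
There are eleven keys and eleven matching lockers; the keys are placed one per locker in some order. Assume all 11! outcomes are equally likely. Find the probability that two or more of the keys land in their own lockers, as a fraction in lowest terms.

10547659/39916800

Favorable outcomes: Σ_{i≥2} C(11,i)·!(11-i) = 55·133496 + 165·14833 + 330·1854 + 462·265 + 462·44 + 330·9 + 165·2 + 55·1 + 11·0 + 1·1 = 10547659.
Total outcomes: 11! = 39916800.
Probability = 10547659/39916800 = 10547659/39916800.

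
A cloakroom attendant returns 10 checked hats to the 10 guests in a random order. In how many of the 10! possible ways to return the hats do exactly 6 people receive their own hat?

1890

Pick the 6 fixed positions: C(10,6) = 210 ways.
The other 4 form a derangement: !4 = 9.
Total: 210 × 9 = 1890.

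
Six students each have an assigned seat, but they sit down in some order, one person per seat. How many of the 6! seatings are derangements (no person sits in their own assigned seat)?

265

!6 is the nearest integer to 6!/e.
6! = 720, and 720/e ≈ 264.87, so !6 = 265.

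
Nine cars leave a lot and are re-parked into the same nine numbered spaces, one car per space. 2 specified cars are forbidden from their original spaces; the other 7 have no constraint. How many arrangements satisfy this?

287280

Inclusion-exclusion on the 2 forbidden self-matches:
Σ_{j=0}^{2} (-1)^j C(2,j)(9-j)!
= C(2,0)·9! - C(2,1)·8! + C(2,2)·7!
= 362880 - 80640 + 5040
= 287280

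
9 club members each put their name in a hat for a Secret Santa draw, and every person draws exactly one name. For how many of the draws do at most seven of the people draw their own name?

Sum C(9,i)·!(9-i) for i = 0..7:
  i=0: C(9,0)·!9 = 1·133496 = 133496
  i=1: C(9,1)·!8 = 9·14833 = 133497
  i=2: C(9,2)·!7 = 36·1854 = 66744
  i=3: C(9,3)·!6 = 84·265 = 22260
  i=4: C(9,4)·!5 = 126·44 = 5544
  i=5: C(9,5)·!4 = 126·9 = 1134
  i=6: C(9,6)·!3 = 84·2 = 168
  i=7: C(9,7)·!2 = 36·1 = 36
Total = 362879.

362879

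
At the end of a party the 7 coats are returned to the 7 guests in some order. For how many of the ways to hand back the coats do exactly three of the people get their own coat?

Choose which 3 of the 7 are fixed: C(7,3) = 35.
The other 4 form a derangement: !4 = 9.
Total: 35 × 9 = 315.

315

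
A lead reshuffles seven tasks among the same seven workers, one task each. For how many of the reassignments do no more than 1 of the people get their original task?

Sum C(7,i)·!(7-i) for i = 0..1:
  i=0: C(7,0)·!7 = 1·1854 = 1854
  i=1: C(7,1)·!6 = 7·265 = 1855
Total = 3709.

3709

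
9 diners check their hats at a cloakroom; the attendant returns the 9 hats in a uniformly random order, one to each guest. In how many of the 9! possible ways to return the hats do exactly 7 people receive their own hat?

Pick the 7 fixed positions: C(9,7) = 36 ways.
The remaining 2 must be deranged: !2 = 1.
Total: 36 × 1 = 36.

36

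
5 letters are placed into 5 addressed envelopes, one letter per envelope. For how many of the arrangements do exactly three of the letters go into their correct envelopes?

10

Choose which 3 of the 5 are fixed: C(5,3) = 10.
The remaining 2 must be deranged: !2 = 1.
Total: 10 × 1 = 10.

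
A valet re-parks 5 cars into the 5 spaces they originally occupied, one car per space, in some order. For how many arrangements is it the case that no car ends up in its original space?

44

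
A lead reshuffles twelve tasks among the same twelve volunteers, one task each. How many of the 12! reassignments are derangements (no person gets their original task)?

176214841

Recurrence: !12 = 12·!11 + (-1)^12.
!12 = 12·14684570 + 1 = 176214841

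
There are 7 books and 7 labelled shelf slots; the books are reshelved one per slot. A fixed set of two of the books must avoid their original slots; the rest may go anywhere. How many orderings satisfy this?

3720

Let A_j be the event that the j-th constrained one is fixed. By inclusion-exclusion over the 2 events:
Σ_{j=0}^{2} (-1)^j C(2,j)(7-j)!
= C(2,0)·7! - C(2,1)·6! + C(2,2)·5!
= 5040 - 1440 + 120
= 3720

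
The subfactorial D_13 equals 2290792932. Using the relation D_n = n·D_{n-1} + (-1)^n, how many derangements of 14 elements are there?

D_14 = 14·2290792932 + 1 = 32071101049.

32071101049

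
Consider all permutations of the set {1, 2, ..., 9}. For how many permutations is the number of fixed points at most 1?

Sum C(9,i)·!(9-i) for i = 0..1:
  i=0: C(9,0)·!9 = 1·133496 = 133496
  i=1: C(9,1)·!8 = 9·14833 = 133497
Total = 266993.

266993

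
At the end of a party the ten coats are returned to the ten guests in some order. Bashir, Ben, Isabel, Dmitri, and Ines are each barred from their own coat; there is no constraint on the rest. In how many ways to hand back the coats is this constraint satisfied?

2170680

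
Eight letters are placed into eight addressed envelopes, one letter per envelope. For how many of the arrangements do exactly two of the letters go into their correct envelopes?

7420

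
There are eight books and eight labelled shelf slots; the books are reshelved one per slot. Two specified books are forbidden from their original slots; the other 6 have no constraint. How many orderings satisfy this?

30960

Let A_j be the event that the j-th constrained one is fixed. By inclusion-exclusion over the 2 events:
Σ_{j=0}^{2} (-1)^j C(2,j)(8-j)!
= C(2,0)·8! - C(2,1)·7! + C(2,2)·6!
= 40320 - 10080 + 720
= 30960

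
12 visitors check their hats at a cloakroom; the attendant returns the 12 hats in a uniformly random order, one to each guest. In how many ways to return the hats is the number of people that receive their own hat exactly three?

29369120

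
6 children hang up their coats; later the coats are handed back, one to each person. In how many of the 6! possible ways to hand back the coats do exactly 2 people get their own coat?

Choose which 2 of the 6 are fixed: C(6,2) = 15.
The other 4 form a derangement: !4 = 9.
Total: 15 × 9 = 135.

135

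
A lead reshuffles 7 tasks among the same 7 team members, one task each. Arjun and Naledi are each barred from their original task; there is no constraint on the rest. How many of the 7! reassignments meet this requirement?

3720

Inclusion-exclusion on the 2 forbidden self-matches:
Σ_{j=0}^{2} (-1)^j C(2,j)(7-j)!
= C(2,0)·7! - C(2,1)·6! + C(2,2)·5!
= 5040 - 1440 + 120
= 3720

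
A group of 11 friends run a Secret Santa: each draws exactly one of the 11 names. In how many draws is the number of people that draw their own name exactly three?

2447445

Choose which 3 of the 11 are fixed: C(11,3) = 165.
The other 8 form a derangement: !8 = 14833.
Total: 165 × 14833 = 2447445.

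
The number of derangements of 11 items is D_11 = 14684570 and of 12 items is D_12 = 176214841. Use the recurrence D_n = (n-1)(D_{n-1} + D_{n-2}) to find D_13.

2290792932

D_13 = (13-1)·(D_12 + D_11) = 12·(176214841 + 14684570) = 12·190899411 = 2290792932.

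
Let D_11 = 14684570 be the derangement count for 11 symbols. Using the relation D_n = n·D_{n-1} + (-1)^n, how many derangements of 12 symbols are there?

176214841

D_12 = 12·14684570 + 1 = 176214841.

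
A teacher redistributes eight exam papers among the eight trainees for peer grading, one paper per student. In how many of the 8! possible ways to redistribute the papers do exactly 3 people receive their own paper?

2464

Choose which 3 of the 8 are fixed: C(8,3) = 56.
The other 5 form a derangement: !5 = 44.
Total: 56 × 44 = 2464.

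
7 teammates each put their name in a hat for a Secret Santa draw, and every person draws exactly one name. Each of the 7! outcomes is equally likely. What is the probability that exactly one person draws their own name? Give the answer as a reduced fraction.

53/144

Favorable outcomes: C(7,1)·!6 = 7·265 = 1855.
Total outcomes: 7! = 5040.
Probability = 1855/5040 = 53/144.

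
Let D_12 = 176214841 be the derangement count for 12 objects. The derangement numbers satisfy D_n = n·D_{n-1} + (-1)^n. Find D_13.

2290792932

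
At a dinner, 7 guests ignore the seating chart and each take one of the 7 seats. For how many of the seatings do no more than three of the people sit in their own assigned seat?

4948

Sum C(7,i)·!(7-i) for i = 0..3:
  i=0: C(7,0)·!7 = 1·1854 = 1854
  i=1: C(7,1)·!6 = 7·265 = 1855
  i=2: C(7,2)·!5 = 21·44 = 924
  i=3: C(7,3)·!4 = 35·9 = 315
Total = 4948.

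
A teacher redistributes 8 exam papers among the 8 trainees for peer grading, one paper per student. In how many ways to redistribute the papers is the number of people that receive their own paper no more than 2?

37085

Sum C(8,i)·!(8-i) for i = 0..2:
  i=0: C(8,0)·!8 = 1·14833 = 14833
  i=1: C(8,1)·!7 = 8·1854 = 14832
  i=2: C(8,2)·!6 = 28·265 = 7420
Total = 37085.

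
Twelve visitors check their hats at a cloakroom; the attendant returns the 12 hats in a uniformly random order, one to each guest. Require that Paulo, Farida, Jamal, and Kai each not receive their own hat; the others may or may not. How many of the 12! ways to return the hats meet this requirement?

339696000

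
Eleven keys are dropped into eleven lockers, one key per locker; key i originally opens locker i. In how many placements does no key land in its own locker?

14684570

Use !n = n·!(n-1) + (-1)^n.
!11 = 11·1334961 - 1 = 14684570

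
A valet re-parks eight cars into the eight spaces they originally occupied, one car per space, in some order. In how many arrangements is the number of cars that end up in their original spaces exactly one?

14832

Pick the single fixed position: C(8,1) = 8 ways.
The other 7 form a derangement: !7 = 1854.
Total: 8 × 1854 = 14832.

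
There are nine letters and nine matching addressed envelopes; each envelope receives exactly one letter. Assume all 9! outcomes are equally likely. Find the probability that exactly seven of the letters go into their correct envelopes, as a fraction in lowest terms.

Favorable outcomes: C(9,7)·!2 = 36·1 = 36.
Total outcomes: 9! = 362880.
Probability = 36/362880 = 1/10080.

1/10080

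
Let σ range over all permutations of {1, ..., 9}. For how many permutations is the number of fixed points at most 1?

266993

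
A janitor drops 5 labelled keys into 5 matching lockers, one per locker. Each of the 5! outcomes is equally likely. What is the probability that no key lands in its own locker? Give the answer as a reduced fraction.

Favorable outcomes: !5 = 44.
Total outcomes: 5! = 120.
Probability = 44/120 = 11/30.

11/30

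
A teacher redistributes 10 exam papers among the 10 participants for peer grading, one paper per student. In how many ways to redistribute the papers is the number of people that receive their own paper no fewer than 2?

Sum C(10,i)·!(10-i) for i = 2..10:
  i=2: C(10,2)·!8 = 45·14833 = 667485
  i=3: C(10,3)·!7 = 120·1854 = 222480
  i=4: C(10,4)·!6 = 210·265 = 55650
  i=5: C(10,5)·!5 = 252·44 = 11088
  i=6: C(10,6)·!4 = 210·9 = 1890
  i=7: C(10,7)·!3 = 120·2 = 240
  i=8: C(10,8)·!2 = 45·1 = 45
  i=9: C(10,9)·!1 = 10·0 = 0
  i=10: C(10,10)·!0 = 1·1 = 1
Total = 958879.

958879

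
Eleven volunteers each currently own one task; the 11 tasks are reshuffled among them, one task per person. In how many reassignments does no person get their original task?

The number of derangements of 11 is !11 = Σ_{k=0}^{11} (-1)^k·11!/k!
= 11! - 11!/1! + 11!/2! - 11!/3! + 11!/4! - 11!/5! + 11!/6! - 11!/7! + 11!/8! - 11!/9! + 11!/10! - 11!/11!
= 39916800 - 39916800 + 19958400 - 6652800 + 1663200 - 332640 + 55440 - 7920 + 990 - 110 + 11 - 1
= 14684570

14684570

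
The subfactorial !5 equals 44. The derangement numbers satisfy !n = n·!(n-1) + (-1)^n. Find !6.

265

!6 = 6·44 + 1 = 265.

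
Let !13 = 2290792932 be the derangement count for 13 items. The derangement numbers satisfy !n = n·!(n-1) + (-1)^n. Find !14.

32071101049

!14 = 14·2290792932 + 1 = 32071101049.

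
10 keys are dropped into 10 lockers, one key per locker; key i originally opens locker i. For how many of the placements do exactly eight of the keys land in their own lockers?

45

Choose which 8 of the 10 are fixed: C(10,8) = 45.
The remaining 2 must be deranged: !2 = 1.
Total: 45 × 1 = 45.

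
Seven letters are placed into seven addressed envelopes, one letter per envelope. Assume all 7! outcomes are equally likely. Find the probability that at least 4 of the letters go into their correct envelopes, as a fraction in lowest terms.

23/1260

Favorable outcomes: Σ_{i≥4} C(7,i)·!(7-i) = 35·2 + 21·1 + 7·0 + 1·1 = 92.
Total outcomes: 7! = 5040.
Probability = 92/5040 = 23/1260.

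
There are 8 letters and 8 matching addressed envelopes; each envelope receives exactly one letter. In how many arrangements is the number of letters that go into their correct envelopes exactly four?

630

Choose which 4 of the 8 are fixed: C(8,4) = 70.
The remaining 4 must be deranged: !4 = 9.
Total: 70 × 9 = 630.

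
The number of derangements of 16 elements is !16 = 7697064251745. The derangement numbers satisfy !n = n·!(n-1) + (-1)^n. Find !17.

130850092279664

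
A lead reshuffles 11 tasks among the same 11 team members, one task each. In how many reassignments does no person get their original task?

The subfactorial !11 = [11!/e] (nearest integer).
11! = 39916800, and 39916800/e ≈ 14684570.08, so !11 = 14684570.

14684570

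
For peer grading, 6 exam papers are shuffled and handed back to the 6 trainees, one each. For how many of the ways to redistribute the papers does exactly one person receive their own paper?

264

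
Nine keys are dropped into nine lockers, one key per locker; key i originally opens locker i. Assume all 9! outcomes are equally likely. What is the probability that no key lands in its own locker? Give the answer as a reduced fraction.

16687/45360

Favorable outcomes: !9 = 133496.
Total outcomes: 9! = 362880.
Probability = 133496/362880 = 16687/45360.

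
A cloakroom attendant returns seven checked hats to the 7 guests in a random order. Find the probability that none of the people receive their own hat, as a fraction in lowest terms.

Favorable outcomes: !7 = 1854.
Total outcomes: 7! = 5040.
Probability = 1854/5040 = 103/280.

103/280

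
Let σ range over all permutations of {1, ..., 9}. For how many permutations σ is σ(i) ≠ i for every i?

133496

!9 = 9! · Σ_{k=0}^{9} (-1)^k/k!
= 9! - 9!/1! + 9!/2! - 9!/3! + 9!/4! - 9!/5! + 9!/6! - 9!/7! + 9!/8! - 9!/9!
= 362880 - 362880 + 181440 - 60480 + 15120 - 3024 + 504 - 72 + 9 - 1
= 133496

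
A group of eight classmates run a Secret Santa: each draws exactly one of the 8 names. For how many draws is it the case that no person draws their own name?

14833

By inclusion-exclusion, !8 = Σ (-1)^k · 8!/k! for k=0..8
= 8! - 8!/1! + 8!/2! - 8!/3! + 8!/4! - 8!/5! + 8!/6! - 8!/7! + 8!/8!
= 40320 - 40320 + 20160 - 6720 + 1680 - 336 + 56 - 8 + 1
= 14833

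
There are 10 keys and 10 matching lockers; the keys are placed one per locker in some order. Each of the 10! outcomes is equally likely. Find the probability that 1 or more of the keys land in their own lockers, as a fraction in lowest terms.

Favorable outcomes: Σ_{i≥1} C(10,i)·!(10-i) = 10·133496 + 45·14833 + 120·1854 + 210·265 + 252·44 + 210·9 + 120·2 + 45·1 + 10·0 + 1·1 = 2293839.
Total outcomes: 10! = 3628800.
Probability = 2293839/3628800 = 28319/44800.

28319/44800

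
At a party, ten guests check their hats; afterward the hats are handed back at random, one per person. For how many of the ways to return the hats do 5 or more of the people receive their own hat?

13264

# with exactly i fixed is C(10,i)·!(10-i); sum over i=5..10:
  i=5: C(10,5)·!5 = 252·44 = 11088
  i=6: C(10,6)·!4 = 210·9 = 1890
  i=7: C(10,7)·!3 = 120·2 = 240
  i=8: C(10,8)·!2 = 45·1 = 45
  i=9: C(10,9)·!1 = 10·0 = 0
  i=10: C(10,10)·!0 = 1·1 = 1
Total = 13264.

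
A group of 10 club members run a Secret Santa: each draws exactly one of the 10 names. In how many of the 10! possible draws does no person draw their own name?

!10 is the nearest integer to 10!/e.
10! = 3628800, and 3628800/e ≈ 1334960.92, so !10 = 1334961.

1334961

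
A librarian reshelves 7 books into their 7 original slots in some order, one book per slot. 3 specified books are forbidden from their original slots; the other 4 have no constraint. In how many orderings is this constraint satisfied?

Let A_j be the event that the j-th constrained one is fixed. By inclusion-exclusion over the 3 events:
Σ_{j=0}^{3} (-1)^j C(3,j)(7-j)!
= C(3,0)·7! - C(3,1)·6! + C(3,2)·5! - C(3,3)·4!
= 5040 - 2160 + 360 - 24
= 3216

3216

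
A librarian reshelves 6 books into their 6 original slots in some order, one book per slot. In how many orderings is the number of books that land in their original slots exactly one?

Choose which one of the 6 is fixed: C(6,1) = 6.
The remaining 5 must be deranged: !5 = 44.
Total: 6 × 44 = 264.

264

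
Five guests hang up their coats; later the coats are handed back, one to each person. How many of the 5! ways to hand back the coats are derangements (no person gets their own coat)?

Recurrence: !5 = 4·(!4 + !3).
!5 = 4·(9 + 2) = 4·11 = 44

44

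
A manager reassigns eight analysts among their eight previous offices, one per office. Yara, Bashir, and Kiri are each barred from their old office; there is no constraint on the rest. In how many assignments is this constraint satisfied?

Inclusion-exclusion on the 3 forbidden self-matches:
Σ_{j=0}^{3} (-1)^j C(3,j)(8-j)!
= C(3,0)·8! - C(3,1)·7! + C(3,2)·6! - C(3,3)·5!
= 40320 - 15120 + 2160 - 120
= 27240

27240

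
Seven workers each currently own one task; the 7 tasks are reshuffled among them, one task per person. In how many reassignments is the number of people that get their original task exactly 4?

70

Pick the 4 fixed positions: C(7,4) = 35 ways.
The other 3 form a derangement: !3 = 2.
Total: 35 × 2 = 70.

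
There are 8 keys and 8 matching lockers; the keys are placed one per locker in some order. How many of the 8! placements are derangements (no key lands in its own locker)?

!8 = 8! · Σ_{k=0}^{8} (-1)^k/k!
= 8! - 8!/1! + 8!/2! - 8!/3! + 8!/4! - 8!/5! + 8!/6! - 8!/7! + 8!/8!
= 40320 - 40320 + 20160 - 6720 + 1680 - 336 + 56 - 8 + 1
= 14833

14833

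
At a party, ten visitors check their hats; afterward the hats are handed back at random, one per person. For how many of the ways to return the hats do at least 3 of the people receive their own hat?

291394

# with exactly i fixed is C(10,i)·!(10-i); sum over i=3..10:
  i=3: C(10,3)·!7 = 120·1854 = 222480
  i=4: C(10,4)·!6 = 210·265 = 55650
  i=5: C(10,5)·!5 = 252·44 = 11088
  i=6: C(10,6)·!4 = 210·9 = 1890
  i=7: C(10,7)·!3 = 120·2 = 240
  i=8: C(10,8)·!2 = 45·1 = 45
  i=9: C(10,9)·!1 = 10·0 = 0
  i=10: C(10,10)·!0 = 1·1 = 1
Total = 291394.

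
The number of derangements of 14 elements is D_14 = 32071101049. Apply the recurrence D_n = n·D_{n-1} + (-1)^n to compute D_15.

481066515734

D_15 = 15·32071101049 - 1 = 481066515734.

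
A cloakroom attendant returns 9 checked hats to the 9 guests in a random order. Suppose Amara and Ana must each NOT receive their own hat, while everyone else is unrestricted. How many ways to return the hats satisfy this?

287280

Inclusion-exclusion on the 2 forbidden self-matches:
Σ_{j=0}^{2} (-1)^j C(2,j)(9-j)!
= C(2,0)·9! - C(2,1)·8! + C(2,2)·7!
= 362880 - 80640 + 5040
= 287280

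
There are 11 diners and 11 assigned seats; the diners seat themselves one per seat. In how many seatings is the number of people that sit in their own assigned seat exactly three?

Choose which 3 of the 11 are fixed: C(11,3) = 165.
The remaining 8 must be deranged: !8 = 14833.
Total: 165 × 14833 = 2447445.

2447445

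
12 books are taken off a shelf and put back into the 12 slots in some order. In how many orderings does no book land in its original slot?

The number of derangements of 12 is !12 = Σ_{k=0}^{12} (-1)^k·12!/k!
= 12! - 12!/1! + 12!/2! - 12!/3! + 12!/4! - 12!/5! + 12!/6! - 12!/7! + 12!/8! - 12!/9! + 12!/10! - 12!/11! + 12!/12!
= 479001600 - 479001600 + 239500800 - 79833600 + 19958400 - 3991680 + 665280 - 95040 + 11880 - 1320 + 132 - 12 + 1
= 176214841

176214841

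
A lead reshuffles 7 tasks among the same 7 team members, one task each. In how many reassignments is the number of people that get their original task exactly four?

Pick the 4 fixed positions: C(7,4) = 35 ways.
The remaining 3 must be deranged: !3 = 2.
Total: 35 × 2 = 70.

70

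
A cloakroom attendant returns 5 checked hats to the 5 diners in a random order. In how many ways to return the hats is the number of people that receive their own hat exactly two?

Pick the 2 fixed positions: C(5,2) = 10 ways.
The other 3 form a derangement: !3 = 2.
Total: 10 × 2 = 20.

20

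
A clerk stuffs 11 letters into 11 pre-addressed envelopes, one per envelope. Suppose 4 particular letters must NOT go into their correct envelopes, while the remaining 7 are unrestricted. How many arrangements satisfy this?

Inclusion-exclusion on the 4 forbidden self-matches:
Σ_{j=0}^{4} (-1)^j C(4,j)(11-j)!
= C(4,0)·11! - C(4,1)·10! + C(4,2)·9! - C(4,3)·8! + C(4,4)·7!
= 39916800 - 14515200 + 2177280 - 161280 + 5040
= 27422640

27422640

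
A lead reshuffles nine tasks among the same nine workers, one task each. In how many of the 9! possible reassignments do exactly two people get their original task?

66744

Pick the 2 fixed positions: C(9,2) = 36 ways.
The other 7 form a derangement: !7 = 1854.
Total: 36 × 1854 = 66744.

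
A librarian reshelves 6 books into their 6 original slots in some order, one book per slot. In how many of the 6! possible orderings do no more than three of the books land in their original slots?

704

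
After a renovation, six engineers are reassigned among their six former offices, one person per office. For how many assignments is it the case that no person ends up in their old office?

By inclusion-exclusion, !6 = Σ (-1)^k · 6!/k! for k=0..6
= 6! - 6!/1! + 6!/2! - 6!/3! + 6!/4! - 6!/5! + 6!/6!
= 720 - 720 + 360 - 120 + 30 - 6 + 1
= 265

265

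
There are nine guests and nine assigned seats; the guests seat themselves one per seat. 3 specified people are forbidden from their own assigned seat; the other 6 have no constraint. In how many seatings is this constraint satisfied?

256320

Inclusion-exclusion on the 3 forbidden self-matches:
Σ_{j=0}^{3} (-1)^j C(3,j)(9-j)!
= C(3,0)·9! - C(3,1)·8! + C(3,2)·7! - C(3,3)·6!
= 362880 - 120960 + 15120 - 720
= 256320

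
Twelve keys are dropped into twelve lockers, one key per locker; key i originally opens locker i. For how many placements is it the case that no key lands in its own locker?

176214841

The number of derangements of 12 is !12 = Σ_{k=0}^{12} (-1)^k·12!/k!
= 12! - 12!/1! + 12!/2! - 12!/3! + 12!/4! - 12!/5! + 12!/6! - 12!/7! + 12!/8! - 12!/9! + 12!/10! - 12!/11! + 12!/12!
= 479001600 - 479001600 + 239500800 - 79833600 + 19958400 - 3991680 + 665280 - 95040 + 11880 - 1320 + 132 - 12 + 1
= 176214841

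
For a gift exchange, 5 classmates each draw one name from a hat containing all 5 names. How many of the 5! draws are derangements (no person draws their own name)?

44

Recurrence: !5 = 5·!4 + (-1)^5.
!5 = 5·9 - 1 = 44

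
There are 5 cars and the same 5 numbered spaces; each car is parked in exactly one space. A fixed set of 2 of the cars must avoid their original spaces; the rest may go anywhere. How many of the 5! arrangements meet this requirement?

78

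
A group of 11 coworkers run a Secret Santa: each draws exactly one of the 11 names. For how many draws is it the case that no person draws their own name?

14684570

Recurrence: !11 = 11·!10 + (-1)^11.
!11 = 11·1334961 - 1 = 14684570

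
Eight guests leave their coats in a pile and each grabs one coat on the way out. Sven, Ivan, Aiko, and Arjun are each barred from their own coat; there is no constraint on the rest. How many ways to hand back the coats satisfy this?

Let A_j be the event that the j-th constrained one is fixed. By inclusion-exclusion over the 4 events:
Σ_{j=0}^{4} (-1)^j C(4,j)(8-j)!
= C(4,0)·8! - C(4,1)·7! + C(4,2)·6! - C(4,3)·5! + C(4,4)·4!
= 40320 - 20160 + 4320 - 480 + 24
= 24024

24024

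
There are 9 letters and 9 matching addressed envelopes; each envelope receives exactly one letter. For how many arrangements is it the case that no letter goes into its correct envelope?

133496

The number of derangements of 9 is !9 = Σ_{k=0}^{9} (-1)^k·9!/k!
= 9! - 9!/1! + 9!/2! - 9!/3! + 9!/4! - 9!/5! + 9!/6! - 9!/7! + 9!/8! - 9!/9!
= 362880 - 362880 + 181440 - 60480 + 15120 - 3024 + 504 - 72 + 9 - 1
= 133496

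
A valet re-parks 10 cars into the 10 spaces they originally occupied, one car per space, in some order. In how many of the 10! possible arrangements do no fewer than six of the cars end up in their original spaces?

2176

Sum C(10,i)·!(10-i) for i = 6..10:
  i=6: C(10,6)·!4 = 210·9 = 1890
  i=7: C(10,7)·!3 = 120·2 = 240
  i=8: C(10,8)·!2 = 45·1 = 45
  i=9: C(10,9)·!1 = 10·0 = 0
  i=10: C(10,10)·!0 = 1·1 = 1
Total = 2176.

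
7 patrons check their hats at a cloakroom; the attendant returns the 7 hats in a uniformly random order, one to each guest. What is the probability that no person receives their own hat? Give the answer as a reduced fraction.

Favorable outcomes: !7 = 1854.
Total outcomes: 7! = 5040.
Probability = 1854/5040 = 103/280.

103/280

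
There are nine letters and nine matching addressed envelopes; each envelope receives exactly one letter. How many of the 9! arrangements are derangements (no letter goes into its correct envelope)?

133496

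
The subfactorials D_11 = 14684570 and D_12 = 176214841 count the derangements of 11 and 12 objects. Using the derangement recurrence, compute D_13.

2290792932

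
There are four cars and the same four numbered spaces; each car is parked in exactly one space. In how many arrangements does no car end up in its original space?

!4 = 4! · Σ_{k=0}^{4} (-1)^k/k!
= 4! - 4!/1! + 4!/2! - 4!/3! + 4!/4!
= 24 - 24 + 12 - 4 + 1
= 9

9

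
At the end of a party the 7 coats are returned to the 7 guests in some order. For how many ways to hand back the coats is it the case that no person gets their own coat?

1854

The number of derangements of 7 is !7 = Σ_{k=0}^{7} (-1)^k·7!/k!
= 7! - 7!/1! + 7!/2! - 7!/3! + 7!/4! - 7!/5! + 7!/6! - 7!/7!
= 5040 - 5040 + 2520 - 840 + 210 - 42 + 7 - 1
= 1854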